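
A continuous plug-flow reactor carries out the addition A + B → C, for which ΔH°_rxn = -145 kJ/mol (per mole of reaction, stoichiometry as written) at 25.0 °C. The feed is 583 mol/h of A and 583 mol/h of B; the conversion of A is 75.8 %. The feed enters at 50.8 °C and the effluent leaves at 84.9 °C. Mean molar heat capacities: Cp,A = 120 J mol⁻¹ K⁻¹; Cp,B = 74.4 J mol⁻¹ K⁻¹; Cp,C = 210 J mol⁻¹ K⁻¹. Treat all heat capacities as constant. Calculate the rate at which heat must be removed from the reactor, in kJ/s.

Extent of reaction ξ = 0.758 × 583 = 441.91 mol/h
Reaction term: ξ·ΔH°_rxn = 441.91 × -145 = -64078 kJ/h
Sensible, feed 50.8→25 °C: -2924 kJ/h
Outlet flows (mol/h): A 141.09, B 141.09, C 441.91
Sensible, products 25→84.9 °C: 7201.7 kJ/h
Q = ΔH = -59800 kJ/h = -16.611 kW
Heat removed = 16.611 kJ/s

Q_out = 16.6 kJ/s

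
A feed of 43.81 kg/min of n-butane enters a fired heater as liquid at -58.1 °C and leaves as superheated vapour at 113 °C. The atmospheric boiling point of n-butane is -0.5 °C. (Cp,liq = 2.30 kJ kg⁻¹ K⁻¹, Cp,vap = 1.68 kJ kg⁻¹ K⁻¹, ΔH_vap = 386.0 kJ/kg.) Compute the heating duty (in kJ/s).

Q = 518 kJ/s

liquid -58.1→-0.5 °C: 132.48 kJ/kg
vaporisation at -0.5 °C: 386 kJ/kg
vapour -0.5→113 °C: 190.68 kJ/kg
Δh = 132.48 + 386 + 190.68 = 709.16 kJ/kg
Q = ṁ·Δh = 43.81 kg/min × 709.16 kJ/kg = 31068 kJ/min
|Q| = 517.8 kW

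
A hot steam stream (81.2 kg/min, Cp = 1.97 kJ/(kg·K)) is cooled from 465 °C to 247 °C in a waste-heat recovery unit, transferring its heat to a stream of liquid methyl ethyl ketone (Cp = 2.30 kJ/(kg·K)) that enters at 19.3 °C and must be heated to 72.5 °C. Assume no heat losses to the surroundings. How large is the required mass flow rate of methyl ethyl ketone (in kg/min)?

Heat released by hot stream: Q = 81.2 × 1.97 × (465 − 247) = 34872 kJ/min
Energy balance on cold side (adiabatic exchanger): Q = ṁ_c·Cp_c·(T_c,out − T_c,in)
ṁ_c = 34872 / [2.30 × (72.5 − 19.3)] = 285 kg/min

ṁ_c = 285 kg/min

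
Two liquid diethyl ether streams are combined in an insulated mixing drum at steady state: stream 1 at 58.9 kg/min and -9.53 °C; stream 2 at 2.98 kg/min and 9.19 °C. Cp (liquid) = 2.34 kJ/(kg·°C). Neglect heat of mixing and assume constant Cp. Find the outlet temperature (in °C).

No heat crosses the boundary, so H_out = H_in.
Σ ṁᵢCp,ᵢTᵢ = 58.9×2.34×-9.53 + 2.98×2.34×9.19 = -1249.4
Σ ṁᵢCp,ᵢ = 58.9×2.34 + 2.98×2.34 = 144.8
T_out = -1249.4 / 144.8 = -8.6285 °C

T_out = -8.63 °C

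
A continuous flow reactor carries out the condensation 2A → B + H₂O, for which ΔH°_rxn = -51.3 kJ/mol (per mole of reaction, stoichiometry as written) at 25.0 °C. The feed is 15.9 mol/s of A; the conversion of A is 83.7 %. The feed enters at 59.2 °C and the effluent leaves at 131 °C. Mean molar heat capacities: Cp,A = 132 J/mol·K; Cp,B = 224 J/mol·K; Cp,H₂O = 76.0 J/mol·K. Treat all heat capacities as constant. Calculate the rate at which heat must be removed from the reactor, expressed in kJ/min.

Q_out = 9920 kJ/min

Extent of reaction ξ = 0.837 × 15.9 / 2 = 6.6541 mol/s
Reaction term: ξ·ΔH°_rxn = 6.6541 × -51.3 = -341.36 kJ/s
Sensible, feed 59.2→25 °C: -71.779 kJ/s
Outlet flows (mol/s): A 2.5917, B 6.6541, H₂O 6.6541
Sensible, products 25→131 °C: 247.87 kJ/s
Q = ΔH = -165.27 kJ/s = -165.27 kW
Heat removed = 9916.3 kJ/min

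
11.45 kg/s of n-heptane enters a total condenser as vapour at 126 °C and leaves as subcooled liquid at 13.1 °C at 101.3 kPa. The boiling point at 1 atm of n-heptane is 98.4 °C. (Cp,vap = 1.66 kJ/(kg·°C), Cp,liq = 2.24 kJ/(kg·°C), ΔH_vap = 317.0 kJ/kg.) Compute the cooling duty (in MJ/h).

vapour 126→98.4 °C: -45.816 kJ/kg
condensation at 98.4 °C: -317 kJ/kg
liquid 98.4→13.1 °C: -191.07 kJ/kg
Δh = -45.816 + -317 + -191.07 = -553.89 kJ/kg
Q = ṁ·Δh = 11.45 kg/s × -553.89 kJ/kg = -6342 kJ/s
|Q| = 6342 kW = 22831 MJ/h

Q_c = 22800 MJ/h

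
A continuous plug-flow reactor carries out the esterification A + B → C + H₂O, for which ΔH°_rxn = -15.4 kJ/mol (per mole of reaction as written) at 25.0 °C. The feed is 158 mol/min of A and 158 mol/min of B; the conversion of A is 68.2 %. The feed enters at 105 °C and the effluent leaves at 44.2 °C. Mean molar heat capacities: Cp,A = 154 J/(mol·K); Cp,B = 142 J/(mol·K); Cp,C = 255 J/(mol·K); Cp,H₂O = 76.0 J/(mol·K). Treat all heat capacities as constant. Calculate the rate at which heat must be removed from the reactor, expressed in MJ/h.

Q_out = 266 MJ/h

Extent of reaction ξ = 0.682 × 158 = 107.76 mol/min
Reaction term: ξ·ΔH°_rxn = 107.76 × -15.4 = -1659.4 kJ/min
Sensible, feed 105→25 °C: -3741.4 kJ/min
Outlet flows (mol/min): A 50.244, B 50.244, C 107.76, H₂O 107.76
Sensible, products 25→44.2 °C: 970.36 kJ/min
Q = ΔH = -4430.5 kJ/min = -73.842 kW
Heat removed = 265.83 MJ/h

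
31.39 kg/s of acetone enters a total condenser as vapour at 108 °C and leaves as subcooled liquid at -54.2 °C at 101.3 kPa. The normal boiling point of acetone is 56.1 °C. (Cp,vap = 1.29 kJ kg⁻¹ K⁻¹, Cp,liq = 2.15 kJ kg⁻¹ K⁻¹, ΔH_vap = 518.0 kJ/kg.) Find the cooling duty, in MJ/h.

vapour 108→56.1 °C: -66.951 kJ/kg
condensation at 56.1 °C: -518 kJ/kg
liquid 56.1→-54.2 °C: -237.15 kJ/kg
Δh = -66.951 + -518 + -237.15 = -822.1 kJ/kg
Q = ṁ·Δh = 31.39 kg/s × -822.1 kJ/kg = -25806 kJ/s
|Q| = 25806 kW = 92900 MJ/h

Q_c = 92900 MJ/h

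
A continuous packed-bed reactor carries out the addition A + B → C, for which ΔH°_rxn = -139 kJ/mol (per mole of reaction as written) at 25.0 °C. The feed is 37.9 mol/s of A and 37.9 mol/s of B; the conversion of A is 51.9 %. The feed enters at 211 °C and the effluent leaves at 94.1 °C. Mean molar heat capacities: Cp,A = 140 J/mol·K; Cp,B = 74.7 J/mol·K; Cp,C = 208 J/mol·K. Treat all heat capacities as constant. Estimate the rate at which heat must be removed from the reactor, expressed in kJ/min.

Extent of reaction ξ = 0.519 × 37.9 = 19.67 mol/s
Reaction term: ξ·ΔH°_rxn = 19.67 × -139 = -2734.1 kJ/s
Sensible, feed 211→25 °C: -1513.5 kJ/s
Outlet flows (mol/s): A 18.23, B 18.23, C 19.67
Sensible, products 25→94.1 °C: 553.17 kJ/s
Q = ΔH = -3694.5 kJ/s = -3694.5 kW
Heat removed = 221670 kJ/min

Q_out = 222000 kJ/min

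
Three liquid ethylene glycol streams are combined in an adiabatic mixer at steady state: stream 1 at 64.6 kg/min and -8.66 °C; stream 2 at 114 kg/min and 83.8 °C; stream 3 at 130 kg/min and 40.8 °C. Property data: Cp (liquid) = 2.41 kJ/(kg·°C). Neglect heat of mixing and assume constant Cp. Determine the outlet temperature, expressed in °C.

Energy balance with Q = 0: Σ ṁᵢCp,ᵢ(T_out − Tᵢ) = 0
Σ ṁᵢCp,ᵢTᵢ = 64.6×2.41×-8.66 + 114×2.41×83.8 + 130×2.41×40.8 = 34458
Σ ṁᵢCp,ᵢ = 64.6×2.41 + 114×2.41 + 130×2.41 = 743.73
T_out = 34458 / 743.73 = 46.331 °C

T_out = 46.3 °C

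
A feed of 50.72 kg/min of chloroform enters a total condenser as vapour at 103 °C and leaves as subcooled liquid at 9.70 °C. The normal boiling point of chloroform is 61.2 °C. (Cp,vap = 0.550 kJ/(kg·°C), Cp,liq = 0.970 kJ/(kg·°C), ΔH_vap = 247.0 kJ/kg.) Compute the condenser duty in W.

Q_c = 270000 W

vapour 103→61.2 °C: -22.99 kJ/kg
condensation at 61.2 °C: -247 kJ/kg
liquid 61.2→9.70 °C: -49.955 kJ/kg
Δh = -22.99 + -247 + -49.955 = -319.94 kJ/kg
Q = ṁ·Δh = 50.72 kg/min × -319.94 kJ/kg = -16228 kJ/min
|Q| = 270.46 kW = 270460 W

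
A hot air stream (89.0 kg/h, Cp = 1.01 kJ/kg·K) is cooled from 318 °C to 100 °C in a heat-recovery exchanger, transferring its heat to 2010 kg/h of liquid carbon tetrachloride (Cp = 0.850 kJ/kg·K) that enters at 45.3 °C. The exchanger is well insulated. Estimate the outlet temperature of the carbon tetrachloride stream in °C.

T_c,out = 56.8 °C

Heat released by hot stream: Q = 89.0 × 1.01 × (318 − 100) = 19596 kJ/h
Energy balance on cold side (adiabatic exchanger): Q = ṁ_c·Cp_c·(T_c,out − T_c,in)
T_c,out = 45.3 + 19596/(2010 × 0.850) = 56.77 °C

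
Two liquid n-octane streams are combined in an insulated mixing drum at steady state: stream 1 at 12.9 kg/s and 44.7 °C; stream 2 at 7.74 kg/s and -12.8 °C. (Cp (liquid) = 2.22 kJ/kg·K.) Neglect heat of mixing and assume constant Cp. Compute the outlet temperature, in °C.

T_out = 23.1 °C

No heat crosses the boundary, so H_out = H_in.
Σ ṁᵢCp,ᵢTᵢ = 12.9×2.22×44.7 + 7.74×2.22×-12.8 = 1060.2
Σ ṁᵢCp,ᵢ = 12.9×2.22 + 7.74×2.22 = 45.821
T_out = 1060.2 / 45.821 = 23.138 °C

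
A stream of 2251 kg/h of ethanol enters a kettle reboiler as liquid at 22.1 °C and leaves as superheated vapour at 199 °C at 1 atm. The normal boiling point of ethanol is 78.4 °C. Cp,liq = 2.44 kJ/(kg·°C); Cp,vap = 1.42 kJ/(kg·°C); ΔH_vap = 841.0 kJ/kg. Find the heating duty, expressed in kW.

Q = 719 kW

liquid 22.1→78.4 °C: 137.37 kJ/kg
vaporisation at 78.4 °C: 841 kJ/kg
vapour 78.4→199 °C: 171.25 kJ/kg
Δh = 137.37 + 841 + 171.25 = 1149.6 kJ/kg
Q = ṁ·Δh = 2251 kg/h × 1149.6 kJ/kg = 2.5878e+06 kJ/h
|Q| = 718.83 kW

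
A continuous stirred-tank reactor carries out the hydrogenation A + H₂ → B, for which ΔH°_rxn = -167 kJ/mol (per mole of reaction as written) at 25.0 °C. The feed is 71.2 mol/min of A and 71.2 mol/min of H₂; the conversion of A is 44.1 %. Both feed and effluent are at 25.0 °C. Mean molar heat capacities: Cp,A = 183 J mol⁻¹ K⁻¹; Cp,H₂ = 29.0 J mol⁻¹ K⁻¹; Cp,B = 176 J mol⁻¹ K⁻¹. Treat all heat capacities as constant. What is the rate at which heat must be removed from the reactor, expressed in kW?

Extent of reaction ξ = 0.441 × 71.2 = 31.399 mol/min
Reaction term: ξ·ΔH°_rxn = 31.399 × -167 = -5243.7 kJ/min
Q = ΔH = -5243.7 kJ/min = -87.394 kW
Heat removed = 87.394 kW

Q_out = 87.4 kW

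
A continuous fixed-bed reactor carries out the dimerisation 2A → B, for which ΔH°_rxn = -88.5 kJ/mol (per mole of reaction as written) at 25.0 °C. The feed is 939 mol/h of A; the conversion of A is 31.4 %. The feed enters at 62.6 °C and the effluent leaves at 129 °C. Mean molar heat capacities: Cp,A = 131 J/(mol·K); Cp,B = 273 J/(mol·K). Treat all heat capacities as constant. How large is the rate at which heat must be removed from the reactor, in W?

Q_out = 1310 W

Extent of reaction ξ = 0.314 × 939 / 2 = 147.42 mol/h
Reaction term: ξ·ΔH°_rxn = 147.42 × -88.5 = -13047 kJ/h
Sensible, feed 62.6→25 °C: -4625.1 kJ/h
Outlet flows (mol/h): A 644.15, B 147.42
Sensible, products 25→129 °C: 12962 kJ/h
Q = ΔH = -4710.5 kJ/h = -1.3085 kW
Heat removed = 1308.5 W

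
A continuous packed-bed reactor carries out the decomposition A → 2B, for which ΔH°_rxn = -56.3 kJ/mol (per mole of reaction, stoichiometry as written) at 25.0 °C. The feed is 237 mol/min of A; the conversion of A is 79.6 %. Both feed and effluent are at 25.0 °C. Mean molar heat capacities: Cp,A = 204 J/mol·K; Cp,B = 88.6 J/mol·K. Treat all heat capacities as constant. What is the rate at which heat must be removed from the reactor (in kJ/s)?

Extent of reaction ξ = 0.796 × 237 = 188.65 mol/min
Reaction term: ξ·ΔH°_rxn = 188.65 × -56.3 = -10621 kJ/min
Q = ΔH = -10621 kJ/min = -177.02 kW
Heat removed = 177.02 kJ/s

Q_out = 177 kJ/s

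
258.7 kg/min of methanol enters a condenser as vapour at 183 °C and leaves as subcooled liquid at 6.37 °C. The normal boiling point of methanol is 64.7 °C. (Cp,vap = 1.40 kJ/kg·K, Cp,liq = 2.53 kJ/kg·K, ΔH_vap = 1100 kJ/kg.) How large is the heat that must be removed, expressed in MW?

vapour 183→64.7 °C: -165.62 kJ/kg
condensation at 64.7 °C: -1100 kJ/kg
liquid 64.7→6.37 °C: -147.57 kJ/kg
Δh = -165.62 + -1100 + -147.57 = -1413.2 kJ/kg
Q = ṁ·Δh = 258.7 kg/min × -1413.2 kJ/kg = -365590 kJ/min
|Q| = 6093.2 kW = 6.0932 MW

Q_c = 6.09 MW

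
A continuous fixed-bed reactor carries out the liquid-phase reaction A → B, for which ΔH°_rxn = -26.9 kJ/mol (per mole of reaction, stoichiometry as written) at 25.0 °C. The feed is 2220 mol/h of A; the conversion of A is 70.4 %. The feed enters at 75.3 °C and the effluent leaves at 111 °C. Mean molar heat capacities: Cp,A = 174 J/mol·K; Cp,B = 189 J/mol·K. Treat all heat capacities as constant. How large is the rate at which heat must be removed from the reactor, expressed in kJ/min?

Extent of reaction ξ = 0.704 × 2220 = 1562.9 mol/h
Reaction term: ξ·ΔH°_rxn = 1562.9 × -26.9 = -42041 kJ/h
Sensible, feed 75.3→25 °C: -19430 kJ/h
Outlet flows (mol/h): A 657.12, B 1562.9
Sensible, products 25→111 °C: 35236 kJ/h
Q = ΔH = -26235 kJ/h = -7.2875 kW
Heat removed = 437.25 kJ/min

Q_out = 437 kJ/min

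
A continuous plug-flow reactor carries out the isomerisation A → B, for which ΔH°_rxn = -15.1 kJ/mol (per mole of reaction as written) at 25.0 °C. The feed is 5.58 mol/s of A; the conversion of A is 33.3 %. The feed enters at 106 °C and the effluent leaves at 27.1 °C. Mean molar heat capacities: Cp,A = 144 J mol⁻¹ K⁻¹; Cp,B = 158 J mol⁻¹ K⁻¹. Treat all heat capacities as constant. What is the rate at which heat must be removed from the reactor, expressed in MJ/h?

Extent of reaction ξ = 0.333 × 5.58 = 1.8581 mol/s
Reaction term: ξ·ΔH°_rxn = 1.8581 × -15.1 = -28.058 kJ/s
Sensible, feed 106→25 °C: -65.085 kJ/s
Outlet flows (mol/s): A 3.7219, B 1.8581
Sensible, products 25→27.1 °C: 1.742 kJ/s
Q = ΔH = -91.401 kJ/s = -91.401 kW
Heat removed = 329.04 MJ/h

Q_out = 329 MJ/h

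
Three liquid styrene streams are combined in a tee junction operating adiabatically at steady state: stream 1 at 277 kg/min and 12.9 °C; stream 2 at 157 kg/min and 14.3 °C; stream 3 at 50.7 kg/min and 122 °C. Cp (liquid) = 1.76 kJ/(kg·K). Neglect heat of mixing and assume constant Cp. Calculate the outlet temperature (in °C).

T_out = 24.8 °C

No heat crosses the boundary, so H_out = H_in.
T_out = Σ ṁᵢCp,ᵢTᵢ / Σ ṁᵢCp,ᵢ
      = 21127 / 853.07 = 24.765 °C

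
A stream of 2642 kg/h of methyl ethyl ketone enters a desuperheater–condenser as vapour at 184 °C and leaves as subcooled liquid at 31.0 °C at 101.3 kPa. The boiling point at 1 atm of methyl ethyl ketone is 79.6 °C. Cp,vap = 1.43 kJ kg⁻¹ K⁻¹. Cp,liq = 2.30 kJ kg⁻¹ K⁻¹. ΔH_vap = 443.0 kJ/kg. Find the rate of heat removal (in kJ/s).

Q_c = 517 kJ/s

vapour 184→79.6 °C: -149.29 kJ/kg
condensation at 79.6 °C: -443 kJ/kg
liquid 79.6→31.0 °C: -111.78 kJ/kg
Δh = -149.29 + -443 + -111.78 = -704.07 kJ/kg
Q = ṁ·Δh = 2642 kg/h × -704.07 kJ/kg = -1.8602e+06 kJ/h
|Q| = 516.71 kW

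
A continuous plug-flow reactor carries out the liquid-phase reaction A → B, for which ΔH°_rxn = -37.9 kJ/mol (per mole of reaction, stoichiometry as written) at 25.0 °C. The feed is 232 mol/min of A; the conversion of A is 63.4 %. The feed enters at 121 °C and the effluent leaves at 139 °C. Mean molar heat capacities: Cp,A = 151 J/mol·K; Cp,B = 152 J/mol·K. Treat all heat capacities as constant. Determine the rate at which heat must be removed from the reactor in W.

Q_out = 82100 W

Extent of reaction ξ = 0.634 × 232 = 147.09 mol/min
Reaction term: ξ·ΔH°_rxn = 147.09 × -37.9 = -5574.6 kJ/min
Sensible, feed 121→25 °C: -3363.1 kJ/min
Outlet flows (mol/min): A 84.912, B 147.09
Sensible, products 25→139 °C: 4010.4 kJ/min
Q = ΔH = -4927.3 kJ/min = -82.122 kW
Heat removed = 82122 W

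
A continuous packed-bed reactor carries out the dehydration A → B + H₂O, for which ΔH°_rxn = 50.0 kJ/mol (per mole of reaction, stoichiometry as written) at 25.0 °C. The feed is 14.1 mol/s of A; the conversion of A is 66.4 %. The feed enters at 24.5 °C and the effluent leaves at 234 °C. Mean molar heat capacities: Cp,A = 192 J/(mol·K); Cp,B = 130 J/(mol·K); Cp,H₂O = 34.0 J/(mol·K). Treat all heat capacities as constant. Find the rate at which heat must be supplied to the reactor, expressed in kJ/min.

Extent of reaction ξ = 0.664 × 14.1 = 9.3624 mol/s
Reaction term: ξ·ΔH°_rxn = 9.3624 × 50.0 = 468.12 kJ/s
Sensible, feed 24.5→25 °C: 1.3536 kJ/s
Outlet flows (mol/s): A 4.7376, B 9.3624, H₂O 9.3624
Sensible, products 25→234 °C: 511.02 kJ/s
Q = ΔH = 980.49 kJ/s = 980.49 kW
Heat supplied = 58829 kJ/min

Q_in = 58800 kJ/min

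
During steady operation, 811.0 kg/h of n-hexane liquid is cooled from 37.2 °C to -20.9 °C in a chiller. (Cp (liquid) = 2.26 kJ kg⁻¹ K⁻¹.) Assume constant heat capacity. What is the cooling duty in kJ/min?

Q = ṁ·Cp·ΔT = 811.0 × 2.26 × (-20.9 − 37.2) = -106490 kJ/h
Converting: 106490 / 3600 s = 29.58 kW
Cooling duty = 1774.8 kJ/min

Q_c = 1770 kJ/min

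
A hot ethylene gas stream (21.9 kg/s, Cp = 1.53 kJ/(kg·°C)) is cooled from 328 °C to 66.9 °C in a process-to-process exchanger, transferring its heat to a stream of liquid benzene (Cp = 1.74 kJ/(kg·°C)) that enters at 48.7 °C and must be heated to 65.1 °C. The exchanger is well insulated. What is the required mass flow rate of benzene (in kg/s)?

ṁ_c = 307 kg/s

Heat released by hot stream: Q = 21.9 × 1.53 × (328 − 66.9) = 8748.7 kJ/s
Energy balance on cold side (adiabatic exchanger): Q = ṁ_c·Cp_c·(T_c,out − T_c,in)
ṁ_c = 8748.7 / [1.74 × (65.1 − 48.7)] = 306.58 kg/s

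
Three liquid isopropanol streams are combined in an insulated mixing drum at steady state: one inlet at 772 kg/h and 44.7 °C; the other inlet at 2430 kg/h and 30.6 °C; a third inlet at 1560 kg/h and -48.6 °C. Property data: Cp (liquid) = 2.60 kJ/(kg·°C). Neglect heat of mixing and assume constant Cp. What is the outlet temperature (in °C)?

T_out = 6.94 °C

Energy balance with Q = 0: Σ ṁᵢCp,ᵢ(T_out − Tᵢ) = 0
Σ ṁᵢCp,ᵢTᵢ = 772×2.60×44.7 + 2430×2.60×30.6 + 1560×2.60×-48.6 = 85931
Σ ṁᵢCp,ᵢ = 772×2.60 + 2430×2.60 + 1560×2.60 = 12381
T_out = 85931 / 12381 = 6.9404 °C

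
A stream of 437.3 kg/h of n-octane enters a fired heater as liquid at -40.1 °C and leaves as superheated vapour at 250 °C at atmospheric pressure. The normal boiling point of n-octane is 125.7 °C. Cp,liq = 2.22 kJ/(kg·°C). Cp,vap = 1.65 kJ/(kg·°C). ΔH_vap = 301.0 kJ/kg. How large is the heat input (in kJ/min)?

Q = 6370 kJ/min

liquid -40.1→125.7 °C: 368.08 kJ/kg
vaporisation at 125.7 °C: 301 kJ/kg
vapour 125.7→250 °C: 205.09 kJ/kg
Δh = 368.08 + 301 + 205.09 = 874.17 kJ/kg
Q = ṁ·Δh = 437.3 kg/h × 874.17 kJ/kg = 382270 kJ/h
|Q| = 106.19 kW = 6371.2 kJ/min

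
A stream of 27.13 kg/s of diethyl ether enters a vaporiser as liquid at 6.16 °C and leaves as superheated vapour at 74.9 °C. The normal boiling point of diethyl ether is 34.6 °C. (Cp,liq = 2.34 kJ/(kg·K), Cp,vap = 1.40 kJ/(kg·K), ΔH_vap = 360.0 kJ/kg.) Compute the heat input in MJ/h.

Q = 47200 MJ/h

liquid 6.16→34.6 °C: 66.55 kJ/kg
vaporisation at 34.6 °C: 360 kJ/kg
vapour 34.6→74.9 °C: 56.42 kJ/kg
Δh = 66.55 + 360 + 56.42 = 482.97 kJ/kg
Q = ṁ·Δh = 27.13 kg/s × 482.97 kJ/kg = 13103 kJ/s
|Q| = 13103 kW = 47171 MJ/h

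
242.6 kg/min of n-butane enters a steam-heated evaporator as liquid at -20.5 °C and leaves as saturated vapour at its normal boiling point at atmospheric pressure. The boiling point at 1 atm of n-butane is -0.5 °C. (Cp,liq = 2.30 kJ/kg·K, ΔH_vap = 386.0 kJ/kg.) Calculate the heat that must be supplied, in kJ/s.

liquid -20.5→-0.5 °C: 46 kJ/kg
vaporisation at -0.5 °C: 386 kJ/kg
Δh = 46 + 386 = 432 kJ/kg
Q = ṁ·Δh = 242.6 kg/min × 432 kJ/kg = 104800 kJ/min
|Q| = 1746.7 kW

Q = 1750 kJ/s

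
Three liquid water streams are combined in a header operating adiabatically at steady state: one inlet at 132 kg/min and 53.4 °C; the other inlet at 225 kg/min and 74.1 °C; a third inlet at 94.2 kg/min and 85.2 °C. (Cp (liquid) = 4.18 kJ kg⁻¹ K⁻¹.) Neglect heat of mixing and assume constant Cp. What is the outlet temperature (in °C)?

Adiabatic, steady state ⇒ Σ ṁᵢCp,ᵢ(T_out − Tᵢ) = 0
Σ ṁᵢCp,ᵢTᵢ = 132×4.18×53.4 + 225×4.18×74.1 + 94.2×4.18×85.2 = 132700
Σ ṁᵢCp,ᵢ = 132×4.18 + 225×4.18 + 94.2×4.18 = 1886
T_out = 132700 / 1886 = 70.362 °C

T_out = 70.4 °C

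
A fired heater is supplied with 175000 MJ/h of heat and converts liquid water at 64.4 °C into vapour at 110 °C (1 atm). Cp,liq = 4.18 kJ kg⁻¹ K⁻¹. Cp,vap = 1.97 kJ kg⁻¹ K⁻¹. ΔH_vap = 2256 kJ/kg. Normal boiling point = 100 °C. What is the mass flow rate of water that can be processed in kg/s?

ṁ = 20.0 kg/s

Δh = 4.18×(100−64.4) + 2256 + 1.97×(110−100) = 2424.5 kJ/kg
Q = 175000 MJ/h = 48611 kJ/s = 48611 kJ/s
ṁ = Q/Δh = 48611 / 2424.5 = 20.05 kg/s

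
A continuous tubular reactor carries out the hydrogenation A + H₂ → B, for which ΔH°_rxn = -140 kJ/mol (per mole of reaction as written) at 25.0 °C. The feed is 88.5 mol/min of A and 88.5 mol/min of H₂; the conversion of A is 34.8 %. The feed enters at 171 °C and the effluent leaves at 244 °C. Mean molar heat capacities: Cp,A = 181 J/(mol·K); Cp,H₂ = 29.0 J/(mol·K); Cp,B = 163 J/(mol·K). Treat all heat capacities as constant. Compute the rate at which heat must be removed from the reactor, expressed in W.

Q_out = 54500 W

Extent of reaction ξ = 0.348 × 88.5 = 30.798 mol/min
Reaction term: ξ·ΔH°_rxn = 30.798 × -140 = -4311.7 kJ/min
Sensible, feed 171→25 °C: -2713.4 kJ/min
Outlet flows (mol/min): A 57.702, H₂ 57.702, B 30.798
Sensible, products 25→244 °C: 3753.1 kJ/min
Q = ΔH = -3272 kJ/min = -54.534 kW
Heat removed = 54534 W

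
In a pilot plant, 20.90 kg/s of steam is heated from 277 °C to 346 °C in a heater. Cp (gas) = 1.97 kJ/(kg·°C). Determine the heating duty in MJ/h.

Q = 10200 MJ/h

Q = ṁ·Cp·ΔT = 20.90 × 1.97 × (346 − 277) = 2840.9 kJ/s
Heating duty = 10227 MJ/h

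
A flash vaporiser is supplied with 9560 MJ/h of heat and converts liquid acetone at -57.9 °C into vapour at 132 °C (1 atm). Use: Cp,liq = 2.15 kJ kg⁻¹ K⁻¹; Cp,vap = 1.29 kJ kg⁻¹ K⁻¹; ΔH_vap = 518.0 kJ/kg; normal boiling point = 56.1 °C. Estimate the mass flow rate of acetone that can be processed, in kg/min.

ṁ = 185 kg/min

Δh = 2.15×(56.1−-57.9) + 518.0 + 1.29×(132−56.1) = 861.01 kJ/kg
Q = 9560 MJ/h = 2655.6 kJ/s = 159330 kJ/min
ṁ = Q/Δh = 159330 / 861.01 = 185.05 kg/min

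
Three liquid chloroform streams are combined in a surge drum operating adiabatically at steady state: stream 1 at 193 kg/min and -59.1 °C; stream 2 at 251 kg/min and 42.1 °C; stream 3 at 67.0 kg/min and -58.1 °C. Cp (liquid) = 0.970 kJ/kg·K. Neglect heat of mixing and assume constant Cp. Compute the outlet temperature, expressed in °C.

T_out = -9.26 °C

Adiabatic, steady state ⇒ Σ ṁᵢCp,ᵢ(T_out − Tᵢ) = 0
Σ ṁᵢCp,ᵢTᵢ = 193×0.970×-59.1 + 251×0.970×42.1 + 67.0×0.970×-58.1 = -4589.9
Σ ṁᵢCp,ᵢ = 193×0.970 + 251×0.970 + 67.0×0.970 = 495.67
T_out = -4589.9 / 495.67 = -9.2601 °C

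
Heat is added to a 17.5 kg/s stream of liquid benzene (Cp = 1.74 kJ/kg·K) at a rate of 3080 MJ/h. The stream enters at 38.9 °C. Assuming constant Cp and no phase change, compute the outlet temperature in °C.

Q = 3080 MJ/h = 855.56 kJ/s
ΔT = Q/(ṁ·Cp) = 855.56/(17.5×1.74) = 28.097 K
T_out = 38.9 + 28.097 = 66.997 °C

T_out = 67.0 °C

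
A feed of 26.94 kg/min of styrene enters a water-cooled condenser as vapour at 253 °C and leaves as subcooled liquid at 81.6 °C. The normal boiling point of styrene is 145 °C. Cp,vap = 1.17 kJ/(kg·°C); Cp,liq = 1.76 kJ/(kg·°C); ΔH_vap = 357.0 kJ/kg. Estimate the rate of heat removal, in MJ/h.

vapour 253→145 °C: -126.36 kJ/kg
condensation at 145 °C: -357 kJ/kg
liquid 145→81.6 °C: -111.58 kJ/kg
Δh = -126.36 + -357 + -111.58 = -594.94 kJ/kg
Q = ṁ·Δh = 26.94 kg/min × -594.94 kJ/kg = -16028 kJ/min
|Q| = 267.13 kW = 961.67 MJ/h

Q_c = 962 MJ/h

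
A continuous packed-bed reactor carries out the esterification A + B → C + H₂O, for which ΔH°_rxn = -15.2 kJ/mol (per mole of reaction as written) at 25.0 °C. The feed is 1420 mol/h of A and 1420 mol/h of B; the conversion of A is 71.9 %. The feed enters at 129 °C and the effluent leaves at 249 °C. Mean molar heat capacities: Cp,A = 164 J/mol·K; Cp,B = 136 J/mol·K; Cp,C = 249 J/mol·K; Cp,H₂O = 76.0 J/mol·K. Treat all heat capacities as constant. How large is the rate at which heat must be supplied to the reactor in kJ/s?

Extent of reaction ξ = 0.719 × 1420 = 1021 mol/h
Reaction term: ξ·ΔH°_rxn = 1021 × -15.2 = -15519 kJ/h
Sensible, feed 129→25 °C: -44304 kJ/h
Outlet flows (mol/h): A 399.02, B 399.02, C 1021, H₂O 1021
Sensible, products 25→249 °C: 101140 kJ/h
Q = ΔH = 41319 kJ/h = 11.477 kW
Heat supplied = 11.477 kJ/s

Q_in = 11.5 kJ/s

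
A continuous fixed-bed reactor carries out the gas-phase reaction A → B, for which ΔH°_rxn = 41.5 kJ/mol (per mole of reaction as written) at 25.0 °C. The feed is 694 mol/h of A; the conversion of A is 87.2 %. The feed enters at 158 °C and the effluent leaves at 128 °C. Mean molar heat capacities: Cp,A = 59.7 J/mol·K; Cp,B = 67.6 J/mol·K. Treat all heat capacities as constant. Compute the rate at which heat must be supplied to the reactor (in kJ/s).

Extent of reaction ξ = 0.872 × 694 = 605.17 mol/h
Reaction term: ξ·ΔH°_rxn = 605.17 × 41.5 = 25114 kJ/h
Sensible, feed 158→25 °C: -5510.4 kJ/h
Outlet flows (mol/h): A 88.832, B 605.17
Sensible, products 25→128 °C: 4759.9 kJ/h
Q = ΔH = 24364 kJ/h = 6.7678 kW
Heat supplied = 6.7678 kJ/s

Q_in = 6.77 kJ/s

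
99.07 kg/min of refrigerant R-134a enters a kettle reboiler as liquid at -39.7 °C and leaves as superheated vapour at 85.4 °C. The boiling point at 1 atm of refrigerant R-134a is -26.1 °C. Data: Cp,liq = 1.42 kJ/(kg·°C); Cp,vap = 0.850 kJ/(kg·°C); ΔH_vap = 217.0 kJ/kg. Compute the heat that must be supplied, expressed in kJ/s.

Q = 547 kJ/s

liquid -39.7→-26.1 °C: 19.312 kJ/kg
vaporisation at -26.1 °C: 217 kJ/kg
vapour -26.1→85.4 °C: 94.775 kJ/kg
Δh = 19.312 + 217 + 94.775 = 331.09 kJ/kg
Q = ṁ·Δh = 99.07 kg/min × 331.09 kJ/kg = 32801 kJ/min
|Q| = 546.68 kW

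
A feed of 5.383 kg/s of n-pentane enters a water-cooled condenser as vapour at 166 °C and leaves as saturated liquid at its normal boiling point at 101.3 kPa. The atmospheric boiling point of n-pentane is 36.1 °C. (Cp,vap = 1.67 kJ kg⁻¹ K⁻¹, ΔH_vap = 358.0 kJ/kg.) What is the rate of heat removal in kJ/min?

Q_c = 186000 kJ/min

vapour 166→36.1 °C: -216.93 kJ/kg
condensation at 36.1 °C: -358 kJ/kg
Δh = -216.93 + -358 = -574.93 kJ/kg
Q = ṁ·Δh = 5.383 kg/s × -574.93 kJ/kg = -3094.9 kJ/s
|Q| = 3094.9 kW = 185690 kJ/min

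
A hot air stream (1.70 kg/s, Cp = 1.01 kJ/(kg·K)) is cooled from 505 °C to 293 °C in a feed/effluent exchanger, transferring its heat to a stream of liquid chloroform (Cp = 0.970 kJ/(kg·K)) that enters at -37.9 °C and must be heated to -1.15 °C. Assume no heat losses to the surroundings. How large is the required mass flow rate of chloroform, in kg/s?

ṁ_c = 10.2 kg/s

Heat released by hot stream: Q = 1.70 × 1.01 × (505 − 293) = 364 kJ/s
Energy balance on cold side (adiabatic exchanger): Q = ṁ_c·Cp_c·(T_c,out − T_c,in)
ṁ_c = 364 / [0.970 × (-1.15 − -37.9)] = 10.211 kg/s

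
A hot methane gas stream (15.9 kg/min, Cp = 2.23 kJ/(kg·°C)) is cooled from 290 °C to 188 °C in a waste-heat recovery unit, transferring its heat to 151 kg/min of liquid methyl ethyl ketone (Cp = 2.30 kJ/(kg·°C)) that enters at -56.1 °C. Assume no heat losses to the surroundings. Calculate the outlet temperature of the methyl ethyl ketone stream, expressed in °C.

T_c,out = -45.7 °C

Heat released by hot stream: Q = 15.9 × 2.23 × (290 − 188) = 3616.6 kJ/min
Energy balance on cold side (adiabatic exchanger): Q = ṁ_c·Cp_c·(T_c,out − T_c,in)
T_c,out = -56.1 + 3616.6/(151 × 2.30) = -45.686 °C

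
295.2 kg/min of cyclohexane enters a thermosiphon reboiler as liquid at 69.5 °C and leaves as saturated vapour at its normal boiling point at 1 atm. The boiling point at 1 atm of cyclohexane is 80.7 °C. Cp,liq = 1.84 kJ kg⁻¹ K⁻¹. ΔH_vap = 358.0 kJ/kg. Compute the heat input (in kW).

liquid 69.5→80.7 °C: 20.608 kJ/kg
vaporisation at 80.7 °C: 358 kJ/kg
Δh = 20.608 + 358 = 378.61 kJ/kg
Q = ṁ·Δh = 295.2 kg/min × 378.61 kJ/kg = 111770 kJ/min
|Q| = 1862.8 kW

Q = 1860 kW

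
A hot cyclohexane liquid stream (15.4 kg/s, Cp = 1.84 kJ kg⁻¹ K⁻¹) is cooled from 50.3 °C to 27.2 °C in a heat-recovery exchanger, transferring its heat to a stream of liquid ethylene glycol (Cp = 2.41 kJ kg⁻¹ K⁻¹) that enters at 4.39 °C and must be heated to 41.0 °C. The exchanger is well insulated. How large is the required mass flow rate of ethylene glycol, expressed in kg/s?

ṁ_c = 7.42 kg/s

Heat released by hot stream: Q = 15.4 × 1.84 × (50.3 − 27.2) = 654.56 kJ/s
Energy balance on cold side (adiabatic exchanger): Q = ṁ_c·Cp_c·(T_c,out − T_c,in)
ṁ_c = 654.56 / [2.41 × (41.0 − 4.39)] = 7.4188 kg/s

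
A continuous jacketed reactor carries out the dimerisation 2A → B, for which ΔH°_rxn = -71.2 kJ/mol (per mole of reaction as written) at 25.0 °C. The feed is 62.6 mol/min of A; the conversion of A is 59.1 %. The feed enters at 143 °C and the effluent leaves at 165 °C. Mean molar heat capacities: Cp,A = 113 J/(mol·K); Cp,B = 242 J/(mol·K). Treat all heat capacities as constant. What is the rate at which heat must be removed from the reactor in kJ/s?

Extent of reaction ξ = 0.591 × 62.6 / 2 = 18.498 mol/min
Reaction term: ξ·ΔH°_rxn = 18.498 × -71.2 = -1317.1 kJ/min
Sensible, feed 143→25 °C: -834.71 kJ/min
Outlet flows (mol/min): A 25.603, B 18.498
Sensible, products 25→165 °C: 1031.8 kJ/min
Q = ΔH = -1120 kJ/min = -18.667 kW
Heat removed = 18.667 kJ/s

Q_out = 18.7 kJ/s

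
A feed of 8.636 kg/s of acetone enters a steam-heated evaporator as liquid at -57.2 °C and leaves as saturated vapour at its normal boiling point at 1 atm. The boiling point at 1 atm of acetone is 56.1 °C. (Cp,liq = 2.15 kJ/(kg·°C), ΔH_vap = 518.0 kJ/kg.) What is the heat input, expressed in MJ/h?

Q = 23700 MJ/h

liquid -57.2→56.1 °C: 243.6 kJ/kg
vaporisation at 56.1 °C: 518 kJ/kg
Δh = 243.6 + 518 = 761.6 kJ/kg
Q = ṁ·Δh = 8.636 kg/s × 761.6 kJ/kg = 6577.1 kJ/s
|Q| = 6577.1 kW = 23678 MJ/h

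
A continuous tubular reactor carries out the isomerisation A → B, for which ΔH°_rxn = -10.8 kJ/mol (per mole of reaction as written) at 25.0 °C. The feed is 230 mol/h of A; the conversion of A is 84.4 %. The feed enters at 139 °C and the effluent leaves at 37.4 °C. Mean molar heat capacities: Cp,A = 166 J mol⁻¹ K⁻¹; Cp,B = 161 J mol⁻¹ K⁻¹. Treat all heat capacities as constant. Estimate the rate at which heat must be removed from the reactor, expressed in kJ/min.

Extent of reaction ξ = 0.844 × 230 = 194.12 mol/h
Reaction term: ξ·ΔH°_rxn = 194.12 × -10.8 = -2096.5 kJ/h
Sensible, feed 139→25 °C: -4352.5 kJ/h
Outlet flows (mol/h): A 35.88, B 194.12
Sensible, products 25→37.4 °C: 461.4 kJ/h
Q = ΔH = -5987.6 kJ/h = -1.6632 kW
Heat removed = 99.794 kJ/min

Q_out = 99.8 kJ/min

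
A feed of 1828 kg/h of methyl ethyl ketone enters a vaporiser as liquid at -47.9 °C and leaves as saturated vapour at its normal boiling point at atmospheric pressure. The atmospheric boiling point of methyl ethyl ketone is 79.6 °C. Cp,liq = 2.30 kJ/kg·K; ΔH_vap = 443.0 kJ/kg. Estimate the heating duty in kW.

Q = 374 kW

liquid -47.9→79.6 °C: 293.25 kJ/kg
vaporisation at 79.6 °C: 443 kJ/kg
Δh = 293.25 + 443 = 736.25 kJ/kg
Q = ṁ·Δh = 1828 kg/h × 736.25 kJ/kg = 1.3459e+06 kJ/h
|Q| = 373.85 kW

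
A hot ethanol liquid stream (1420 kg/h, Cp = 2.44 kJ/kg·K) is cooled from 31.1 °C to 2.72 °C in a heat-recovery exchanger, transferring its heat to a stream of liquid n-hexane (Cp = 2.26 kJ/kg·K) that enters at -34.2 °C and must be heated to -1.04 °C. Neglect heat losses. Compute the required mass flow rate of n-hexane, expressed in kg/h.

Heat released by hot stream: Q = 1420 × 2.44 × (31.1 − 2.72) = 98331 kJ/h
Energy balance on cold side (adiabatic exchanger): Q = ṁ_c·Cp_c·(T_c,out − T_c,in)
ṁ_c = 98331 / [2.26 × (-1.04 − -34.2)] = 1312.1 kg/h

ṁ_c = 1310 kg/h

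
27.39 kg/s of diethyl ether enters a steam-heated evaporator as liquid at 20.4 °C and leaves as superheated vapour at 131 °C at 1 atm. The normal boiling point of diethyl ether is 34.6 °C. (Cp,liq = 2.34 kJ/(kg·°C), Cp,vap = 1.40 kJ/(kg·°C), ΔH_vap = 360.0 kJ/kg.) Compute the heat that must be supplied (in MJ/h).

liquid 20.4→34.6 °C: 33.228 kJ/kg
vaporisation at 34.6 °C: 360 kJ/kg
vapour 34.6→131 °C: 134.96 kJ/kg
Δh = 33.228 + 360 + 134.96 = 528.19 kJ/kg
Q = ṁ·Δh = 27.39 kg/s × 528.19 kJ/kg = 14467 kJ/s
|Q| = 14467 kW = 52081 MJ/h

Q = 52100 MJ/h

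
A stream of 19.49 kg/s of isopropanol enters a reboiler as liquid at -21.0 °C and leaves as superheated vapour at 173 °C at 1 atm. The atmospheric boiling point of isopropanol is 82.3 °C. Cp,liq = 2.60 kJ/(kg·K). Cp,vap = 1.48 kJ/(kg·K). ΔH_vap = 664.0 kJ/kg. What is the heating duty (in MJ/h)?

Q = 74900 MJ/h

liquid -21.0→82.3 °C: 268.58 kJ/kg
vaporisation at 82.3 °C: 664 kJ/kg
vapour 82.3→173 °C: 134.24 kJ/kg
Δh = 268.58 + 664 + 134.24 = 1066.8 kJ/kg
Q = ṁ·Δh = 19.49 kg/s × 1066.8 kJ/kg = 20792 kJ/s
|Q| = 20792 kW = 74852 MJ/h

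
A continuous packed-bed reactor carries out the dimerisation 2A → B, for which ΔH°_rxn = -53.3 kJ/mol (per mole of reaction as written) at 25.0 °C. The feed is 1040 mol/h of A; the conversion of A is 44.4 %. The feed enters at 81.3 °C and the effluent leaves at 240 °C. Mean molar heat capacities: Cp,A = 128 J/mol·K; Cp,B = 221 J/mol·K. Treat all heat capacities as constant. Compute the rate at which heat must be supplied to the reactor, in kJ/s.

Extent of reaction ξ = 0.444 × 1040 / 2 = 230.88 mol/h
Reaction term: ξ·ΔH°_rxn = 230.88 × -53.3 = -12306 kJ/h
Sensible, feed 81.3→25 °C: -7494.7 kJ/h
Outlet flows (mol/h): A 578.24, B 230.88
Sensible, products 25→240 °C: 26883 kJ/h
Q = ΔH = 7082.9 kJ/h = 1.9675 kW
Heat supplied = 1.9675 kJ/s

Q_in = 1.97 kJ/s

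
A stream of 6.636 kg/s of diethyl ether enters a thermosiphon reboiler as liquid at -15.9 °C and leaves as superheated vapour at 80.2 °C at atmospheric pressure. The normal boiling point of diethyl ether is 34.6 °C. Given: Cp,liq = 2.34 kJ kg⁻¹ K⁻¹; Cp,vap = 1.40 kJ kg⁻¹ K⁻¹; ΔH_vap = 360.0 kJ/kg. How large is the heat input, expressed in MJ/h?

Q = 12900 MJ/h

liquid -15.9→34.6 °C: 118.17 kJ/kg
vaporisation at 34.6 °C: 360 kJ/kg
vapour 34.6→80.2 °C: 63.84 kJ/kg
Δh = 118.17 + 360 + 63.84 = 542.01 kJ/kg
Q = ṁ·Δh = 6.636 kg/s × 542.01 kJ/kg = 3596.8 kJ/s
|Q| = 3596.8 kW = 12948 MJ/h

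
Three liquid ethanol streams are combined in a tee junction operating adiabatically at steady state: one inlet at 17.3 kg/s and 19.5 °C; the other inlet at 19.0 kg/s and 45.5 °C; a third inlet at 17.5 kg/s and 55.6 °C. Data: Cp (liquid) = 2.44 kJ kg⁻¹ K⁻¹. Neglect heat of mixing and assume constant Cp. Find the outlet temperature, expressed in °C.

Energy balance with Q = 0: Σ ṁᵢCp,ᵢ(T_out − Tᵢ) = 0
Σ ṁᵢCp,ᵢTᵢ = 17.3×2.44×19.5 + 19.0×2.44×45.5 + 17.5×2.44×55.6 = 5306.6
Σ ṁᵢCp,ᵢ = 17.3×2.44 + 19.0×2.44 + 17.5×2.44 = 131.27
T_out = 5306.6 / 131.27 = 40.425 °C

T_out = 40.4 °C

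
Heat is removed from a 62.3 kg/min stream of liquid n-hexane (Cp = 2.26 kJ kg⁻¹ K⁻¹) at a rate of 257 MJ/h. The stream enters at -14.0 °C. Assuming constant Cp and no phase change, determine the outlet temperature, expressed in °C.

Q = 257 MJ/h = 4283.3 kJ/min
ΔT = Q/(ṁ·Cp) = 4283.3/(62.3×2.26) = 30.422 K
T_out = -14.0 − 30.422 = -44.422 °C

T_out = -44.4 °C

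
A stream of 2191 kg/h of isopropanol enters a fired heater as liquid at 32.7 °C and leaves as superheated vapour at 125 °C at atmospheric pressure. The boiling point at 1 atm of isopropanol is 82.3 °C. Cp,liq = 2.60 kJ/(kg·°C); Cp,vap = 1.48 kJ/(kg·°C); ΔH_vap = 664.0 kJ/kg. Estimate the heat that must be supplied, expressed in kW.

Q = 521 kW

liquid 32.7→82.3 °C: 128.96 kJ/kg
vaporisation at 82.3 °C: 664 kJ/kg
vapour 82.3→125 °C: 63.196 kJ/kg
Δh = 128.96 + 664 + 63.196 = 856.16 kJ/kg
Q = ṁ·Δh = 2191 kg/h × 856.16 kJ/kg = 1.8758e+06 kJ/h
|Q| = 521.07 kW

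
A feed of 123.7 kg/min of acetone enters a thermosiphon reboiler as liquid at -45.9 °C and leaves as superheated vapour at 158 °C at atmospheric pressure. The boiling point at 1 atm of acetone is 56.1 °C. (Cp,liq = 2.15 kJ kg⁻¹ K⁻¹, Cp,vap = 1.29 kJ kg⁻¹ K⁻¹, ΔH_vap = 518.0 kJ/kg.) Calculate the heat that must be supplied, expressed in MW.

liquid -45.9→56.1 °C: 219.3 kJ/kg
vaporisation at 56.1 °C: 518 kJ/kg
vapour 56.1→158 °C: 131.45 kJ/kg
Δh = 219.3 + 518 + 131.45 = 868.75 kJ/kg
Q = ṁ·Δh = 123.7 kg/min × 868.75 kJ/kg = 107460 kJ/min
|Q| = 1791.1 kW = 1.7911 MW

Q = 1.79 MW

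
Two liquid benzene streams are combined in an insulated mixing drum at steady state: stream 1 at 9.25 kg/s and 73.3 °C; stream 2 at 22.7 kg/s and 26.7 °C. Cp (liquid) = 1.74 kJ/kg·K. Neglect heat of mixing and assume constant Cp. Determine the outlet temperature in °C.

T_out = 40.2 °C

Energy balance with Q = 0: Σ ṁᵢCp,ᵢ(T_out − Tᵢ) = 0
Σ ṁᵢCp,ᵢTᵢ = 9.25×1.74×73.3 + 22.7×1.74×26.7 = 2234.4
Σ ṁᵢCp,ᵢ = 9.25×1.74 + 22.7×1.74 = 55.593
T_out = 2234.4 / 55.593 = 40.191 °C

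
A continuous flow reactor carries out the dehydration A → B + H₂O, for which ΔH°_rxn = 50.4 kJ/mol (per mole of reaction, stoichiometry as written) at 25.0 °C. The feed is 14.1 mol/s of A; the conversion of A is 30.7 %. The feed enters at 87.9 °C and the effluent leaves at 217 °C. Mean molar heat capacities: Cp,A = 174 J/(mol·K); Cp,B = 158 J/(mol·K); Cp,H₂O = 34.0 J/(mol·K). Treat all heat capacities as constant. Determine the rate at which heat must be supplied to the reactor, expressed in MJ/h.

Q_in = 1980 MJ/h

Extent of reaction ξ = 0.307 × 14.1 = 4.3287 mol/s
Reaction term: ξ·ΔH°_rxn = 4.3287 × 50.4 = 218.17 kJ/s
Sensible, feed 87.9→25 °C: -154.32 kJ/s
Outlet flows (mol/s): A 9.7713, B 4.3287, H₂O 4.3287
Sensible, products 25→217 °C: 486.01 kJ/s
Q = ΔH = 549.86 kJ/s = 549.86 kW
Heat supplied = 1979.5 MJ/h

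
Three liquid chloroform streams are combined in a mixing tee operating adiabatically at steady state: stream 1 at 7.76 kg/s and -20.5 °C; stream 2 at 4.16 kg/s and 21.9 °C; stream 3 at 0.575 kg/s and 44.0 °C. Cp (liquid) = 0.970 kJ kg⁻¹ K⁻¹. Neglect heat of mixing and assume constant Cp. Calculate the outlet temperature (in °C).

No heat crosses the boundary, so H_out = H_in.
T_out = Σ ṁᵢCp,ᵢTᵢ / Σ ṁᵢCp,ᵢ
      = -41.396 / 12.12 = -3.4154 °C

T_out = -3.42 °C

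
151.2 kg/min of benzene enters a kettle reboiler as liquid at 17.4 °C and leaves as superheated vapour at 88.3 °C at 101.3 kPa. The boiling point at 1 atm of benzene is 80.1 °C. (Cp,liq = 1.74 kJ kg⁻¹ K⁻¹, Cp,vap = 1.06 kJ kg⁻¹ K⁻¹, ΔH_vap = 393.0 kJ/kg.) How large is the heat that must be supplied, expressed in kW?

Q = 1290 kW

liquid 17.4→80.1 °C: 109.1 kJ/kg
vaporisation at 80.1 °C: 393 kJ/kg
vapour 80.1→88.3 °C: 8.692 kJ/kg
Δh = 109.1 + 393 + 8.692 = 510.79 kJ/kg
Q = ṁ·Δh = 151.2 kg/min × 510.79 kJ/kg = 77231 kJ/min
|Q| = 1287.2 kW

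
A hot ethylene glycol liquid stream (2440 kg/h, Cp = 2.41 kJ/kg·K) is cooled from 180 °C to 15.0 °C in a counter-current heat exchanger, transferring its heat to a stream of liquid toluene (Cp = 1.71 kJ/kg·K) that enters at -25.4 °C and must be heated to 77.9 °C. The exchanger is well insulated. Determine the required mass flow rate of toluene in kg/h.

ṁ_c = 5490 kg/h

Heat released by hot stream: Q = 2440 × 2.41 × (180 − 15.0) = 970270 kJ/h
Energy balance on cold side (adiabatic exchanger): Q = ṁ_c·Cp_c·(T_c,out − T_c,in)
ṁ_c = 970270 / [1.71 × (77.9 − -25.4)] = 5492.8 kg/h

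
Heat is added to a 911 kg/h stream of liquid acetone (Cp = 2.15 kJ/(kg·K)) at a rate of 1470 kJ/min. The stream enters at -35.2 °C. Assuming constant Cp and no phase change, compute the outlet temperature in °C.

T_out = 9.83 °C

Q = 1470 kJ/min = 88200 kJ/h
ΔT = Q/(ṁ·Cp) = 88200/(911×2.15) = 45.031 K
T_out = -35.2 + 45.031 = 9.831 °C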